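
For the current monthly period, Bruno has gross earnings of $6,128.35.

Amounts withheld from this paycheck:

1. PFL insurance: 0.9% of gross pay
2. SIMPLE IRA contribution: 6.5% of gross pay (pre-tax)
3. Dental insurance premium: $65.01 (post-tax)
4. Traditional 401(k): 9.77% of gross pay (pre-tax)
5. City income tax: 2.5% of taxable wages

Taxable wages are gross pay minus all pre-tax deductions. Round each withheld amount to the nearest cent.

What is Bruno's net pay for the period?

Traditional 401(k): $6,128.35 × 0.0977 = $598.74
SIMPLE IRA contribution: $6,128.35 × 0.065 = $398.34
Pre-tax total = $598.74 + $398.34 = $997.08
Taxable wages = $6,128.35 − $997.08 = $5,131.27
City income tax: $5,131.27 × 0.025 = $128.28
PFL insurance: $6,128.35 × 0.009 = $55.16
Dental insurance premium: $65.01
Total deductions = $598.74 + $398.34 + $128.28 + $55.16 + $65.01 = $1,245.53
Net pay = $6,128.35 − $1,245.53 = $4,882.82

$4,882.82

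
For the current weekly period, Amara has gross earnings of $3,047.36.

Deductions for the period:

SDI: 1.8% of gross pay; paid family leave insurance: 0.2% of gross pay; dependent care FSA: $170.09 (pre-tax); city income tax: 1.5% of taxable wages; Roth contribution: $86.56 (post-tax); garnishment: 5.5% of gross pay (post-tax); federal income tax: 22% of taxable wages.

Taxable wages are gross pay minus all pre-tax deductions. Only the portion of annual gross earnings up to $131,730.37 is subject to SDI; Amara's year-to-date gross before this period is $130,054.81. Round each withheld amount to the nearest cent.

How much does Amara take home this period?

$1,910.70

Dependent care FSA: $170.09
Taxable wages = $3,047.36 − $170.09 = $2,877.27
City income tax: $2,877.27 × 0.015 = $43.16
Federal income tax: $2,877.27 × 0.22 = $633.00
Paid family leave insurance: $3,047.36 × 0.002 = $6.09
SDI: only $131,730.37 − $130,054.81 = $1,675.56 of this check is subject → $1,675.56 × 0.018 = $30.16
Roth contribution: $86.56
Garnishment: $3,047.36 × 0.055 = $167.60
Total deductions = $170.09 + $43.16 + $633.00 + $6.09 + $30.16 + $86.56 + $167.60 = $1,136.66
Net pay = $3,047.36 − $1,136.66 = $1,910.70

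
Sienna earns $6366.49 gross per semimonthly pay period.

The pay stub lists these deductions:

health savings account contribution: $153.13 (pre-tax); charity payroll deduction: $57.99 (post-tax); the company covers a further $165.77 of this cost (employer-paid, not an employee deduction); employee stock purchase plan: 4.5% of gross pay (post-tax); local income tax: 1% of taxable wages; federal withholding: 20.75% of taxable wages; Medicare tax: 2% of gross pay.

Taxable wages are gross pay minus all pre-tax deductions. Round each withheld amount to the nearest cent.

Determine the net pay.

Health savings account contribution: $153.13
Taxable wages = $6366.49 − $153.13 = $6213.36
Local income tax: $6213.36 × 0.01 = $62.13
Federal withholding: $6213.36 × 0.2075 = $1289.27
Medicare tax: $6366.49 × 0.02 = $127.33
Employee stock purchase plan: $6366.49 × 0.045 = $286.49
Charity payroll deduction: $57.99
(Employer's $165.77 toward charity payroll deduction is not withheld from the employee.)
Total deductions = $153.13 + $62.13 + $1289.27 + $127.33 + $286.49 + $57.99 = $1976.34
Net pay = $6366.49 − $1976.34 = $4390.15

$4390.15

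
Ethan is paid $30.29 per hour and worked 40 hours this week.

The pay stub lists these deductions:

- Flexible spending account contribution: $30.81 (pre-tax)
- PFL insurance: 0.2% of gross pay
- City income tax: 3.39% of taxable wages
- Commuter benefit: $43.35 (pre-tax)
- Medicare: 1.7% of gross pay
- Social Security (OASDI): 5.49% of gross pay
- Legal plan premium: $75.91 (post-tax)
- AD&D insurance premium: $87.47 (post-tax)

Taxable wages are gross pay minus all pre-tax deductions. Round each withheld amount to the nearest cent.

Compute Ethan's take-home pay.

$845.96

Gross pay: 40 × $30.29 = $1,211.60
Commuter benefit: $43.35
Flexible spending account contribution: $30.81
Pre-tax total = $43.35 + $30.81 = $74.16
Taxable wages = $1,211.60 − $74.16 = $1,137.44
City income tax: $1,137.44 × 0.0339 = $38.56
Social Security (OASDI): $1,211.60 × 0.0549 = $66.52
Medicare: $1,211.60 × 0.017 = $20.60
PFL insurance: $1,211.60 × 0.002 = $2.42
AD&D insurance premium: $87.47
Legal plan premium: $75.91
Total deductions = $43.35 + $30.81 + $38.56 + $66.52 + $20.60 + $2.42 + $87.47 + $75.91 = $365.64
Net pay = $1,211.60 − $365.64 = $845.96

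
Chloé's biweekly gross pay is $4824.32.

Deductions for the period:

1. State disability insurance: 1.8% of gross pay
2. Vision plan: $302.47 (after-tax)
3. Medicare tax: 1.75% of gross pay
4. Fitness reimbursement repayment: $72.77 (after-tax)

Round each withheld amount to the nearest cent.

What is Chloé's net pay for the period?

$4277.81

State disability insurance: $4824.32 × 0.018 = $86.84
Medicare tax: $4824.32 × 0.0175 = $84.43
Vision plan: $302.47
Fitness reimbursement repayment: $72.77
Total deductions = $86.84 + $84.43 + $302.47 + $72.77 = $546.51
Net pay = $4824.32 − $546.51 = $4277.81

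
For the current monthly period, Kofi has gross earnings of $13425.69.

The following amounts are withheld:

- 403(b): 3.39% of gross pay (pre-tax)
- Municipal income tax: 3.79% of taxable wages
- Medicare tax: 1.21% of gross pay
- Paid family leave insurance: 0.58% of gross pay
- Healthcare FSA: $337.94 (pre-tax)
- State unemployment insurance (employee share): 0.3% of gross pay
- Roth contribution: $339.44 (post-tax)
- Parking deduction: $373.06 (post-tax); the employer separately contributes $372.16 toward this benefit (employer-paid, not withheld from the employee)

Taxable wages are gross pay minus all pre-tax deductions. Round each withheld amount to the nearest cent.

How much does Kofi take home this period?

Healthcare FSA: $337.94
403(b): $13425.69 × 0.0339 = $455.13
Pre-tax total = $337.94 + $455.13 = $793.07
Taxable wages = $13425.69 − $793.07 = $12632.62
Municipal income tax: $12632.62 × 0.0379 = $478.78
Paid family leave insurance: $13425.69 × 0.0058 = $77.87
Medicare tax: $13425.69 × 0.0121 = $162.45
State unemployment insurance (employee share): $13425.69 × 0.003 = $40.28
Roth contribution: $339.44
Parking deduction: $373.06
(Employer's $372.16 toward parking deduction is not withheld from the employee.)
Total deductions = $337.94 + $455.13 + $478.78 + $77.87 + $162.45 + $40.28 + $339.44 + $373.06 = $2264.95
Net pay = $13425.69 − $2264.95 = $11160.74

$11160.74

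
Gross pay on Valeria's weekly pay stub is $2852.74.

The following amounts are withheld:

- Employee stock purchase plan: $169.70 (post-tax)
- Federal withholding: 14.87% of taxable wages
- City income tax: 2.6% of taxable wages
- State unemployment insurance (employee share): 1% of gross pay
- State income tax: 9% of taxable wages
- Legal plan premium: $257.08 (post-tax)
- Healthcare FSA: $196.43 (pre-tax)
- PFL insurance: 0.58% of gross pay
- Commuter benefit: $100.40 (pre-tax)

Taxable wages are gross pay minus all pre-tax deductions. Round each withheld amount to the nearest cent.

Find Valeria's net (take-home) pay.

$1407.51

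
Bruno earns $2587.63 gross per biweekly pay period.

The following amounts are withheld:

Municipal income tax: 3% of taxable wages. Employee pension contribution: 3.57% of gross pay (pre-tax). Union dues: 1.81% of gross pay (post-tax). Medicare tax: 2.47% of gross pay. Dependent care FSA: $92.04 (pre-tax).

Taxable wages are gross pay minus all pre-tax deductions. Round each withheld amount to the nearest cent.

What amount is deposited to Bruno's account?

$2220.36

Dependent care FSA: $92.04
Employee pension contribution: $2587.63 × 0.0357 = $92.38
Pre-tax total = $92.04 + $92.38 = $184.42
Taxable wages = $2587.63 − $184.42 = $2403.21
Municipal income tax: $2403.21 × 0.03 = $72.10
Medicare tax: $2587.63 × 0.0247 = $63.91
Union dues: $2587.63 × 0.0181 = $46.84
Total deductions = $92.04 + $92.38 + $72.10 + $63.91 + $46.84 = $367.27
Net pay = $2587.63 − $367.27 = $2220.36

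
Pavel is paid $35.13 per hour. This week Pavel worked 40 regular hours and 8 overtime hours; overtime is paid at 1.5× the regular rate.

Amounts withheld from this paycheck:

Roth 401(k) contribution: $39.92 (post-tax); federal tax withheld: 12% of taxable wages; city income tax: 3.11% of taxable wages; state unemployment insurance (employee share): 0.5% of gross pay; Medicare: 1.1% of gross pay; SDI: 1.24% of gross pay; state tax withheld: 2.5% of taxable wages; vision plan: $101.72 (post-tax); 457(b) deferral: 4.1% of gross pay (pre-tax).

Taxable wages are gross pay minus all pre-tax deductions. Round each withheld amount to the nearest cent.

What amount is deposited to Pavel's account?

$1249.85

Regular pay: 40 × $35.13 = $1405.20
Overtime pay: 8 × $35.13 × 1.5 = $421.56
Gross pay = $1405.20 + $421.56 = $1826.76
457(b) deferral: $1826.76 × 0.041 = $74.90
Taxable wages = $1826.76 − $74.90 = $1751.86
Federal tax withheld: $1751.86 × 0.12 = $210.22
State tax withheld: $1751.86 × 0.025 = $43.80
City income tax: $1751.86 × 0.0311 = $54.48
SDI: $1826.76 × 0.0124 = $22.65
State unemployment insurance (employee share): $1826.76 × 0.005 = $9.13
Medicare: $1826.76 × 0.011 = $20.09
Roth 401(k) contribution: $39.92
Vision plan: $101.72
Total deductions = $74.90 + $210.22 + $43.80 + $54.48 + $22.65 + $9.13 + $20.09 + $39.92 + $101.72 = $576.91
Net pay = $1826.76 − $576.91 = $1249.85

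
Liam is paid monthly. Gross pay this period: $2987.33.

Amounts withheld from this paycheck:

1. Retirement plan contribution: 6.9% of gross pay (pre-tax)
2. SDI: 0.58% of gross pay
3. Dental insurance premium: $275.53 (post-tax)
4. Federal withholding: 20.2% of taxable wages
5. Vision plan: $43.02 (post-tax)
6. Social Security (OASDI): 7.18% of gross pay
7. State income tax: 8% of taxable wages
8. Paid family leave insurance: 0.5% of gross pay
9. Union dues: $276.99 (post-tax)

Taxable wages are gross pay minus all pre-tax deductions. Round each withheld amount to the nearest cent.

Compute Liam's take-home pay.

Retirement plan contribution: $2987.33 × 0.069 = $206.13
Taxable wages = $2987.33 − $206.13 = $2781.20
Federal withholding: $2781.20 × 0.202 = $561.80
State income tax: $2781.20 × 0.08 = $222.50
Social Security (OASDI): $2987.33 × 0.0718 = $214.49
Paid family leave insurance: $2987.33 × 0.005 = $14.94
SDI: $2987.33 × 0.0058 = $17.33
Dental insurance premium: $275.53
Union dues: $276.99
Vision plan: $43.02
Total deductions = $206.13 + $561.80 + $222.50 + $214.49 + $14.94 + $17.33 + $275.53 + $276.99 + $43.02 = $1832.73
Net pay = $2987.33 − $1832.73 = $1154.60

$1154.60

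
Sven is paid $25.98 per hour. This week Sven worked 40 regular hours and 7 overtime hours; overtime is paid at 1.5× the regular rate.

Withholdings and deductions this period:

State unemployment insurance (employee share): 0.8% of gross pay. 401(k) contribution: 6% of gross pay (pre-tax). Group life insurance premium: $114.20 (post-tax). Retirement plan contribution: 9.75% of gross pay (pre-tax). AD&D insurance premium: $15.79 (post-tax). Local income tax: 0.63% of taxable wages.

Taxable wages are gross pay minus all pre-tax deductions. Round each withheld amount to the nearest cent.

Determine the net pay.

Regular pay: 40 × $25.98 = $1039.20
Overtime pay: 7 × $25.98 × 1.5 = $272.79
Gross pay = $1039.20 + $272.79 = $1311.99
Retirement plan contribution: $1311.99 × 0.0975 = $127.92
401(k) contribution: $1311.99 × 0.06 = $78.72
Pre-tax total = $127.92 + $78.72 = $206.64
Taxable wages = $1311.99 − $206.64 = $1105.35
Local income tax: $1105.35 × 0.0063 = $6.96
State unemployment insurance (employee share): $1311.99 × 0.008 = $10.50
Group life insurance premium: $114.20
AD&D insurance premium: $15.79
Total deductions = $127.92 + $78.72 + $6.96 + $10.50 + $114.20 + $15.79 = $354.09
Net pay = $1311.99 − $354.09 = $957.90

$957.90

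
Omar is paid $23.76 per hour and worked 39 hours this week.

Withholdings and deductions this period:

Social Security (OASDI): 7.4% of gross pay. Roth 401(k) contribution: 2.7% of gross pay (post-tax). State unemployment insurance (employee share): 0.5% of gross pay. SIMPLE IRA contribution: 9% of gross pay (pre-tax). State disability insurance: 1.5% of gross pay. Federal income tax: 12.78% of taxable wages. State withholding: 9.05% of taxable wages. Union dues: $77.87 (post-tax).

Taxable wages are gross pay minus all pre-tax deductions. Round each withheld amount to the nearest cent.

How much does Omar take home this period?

$469.17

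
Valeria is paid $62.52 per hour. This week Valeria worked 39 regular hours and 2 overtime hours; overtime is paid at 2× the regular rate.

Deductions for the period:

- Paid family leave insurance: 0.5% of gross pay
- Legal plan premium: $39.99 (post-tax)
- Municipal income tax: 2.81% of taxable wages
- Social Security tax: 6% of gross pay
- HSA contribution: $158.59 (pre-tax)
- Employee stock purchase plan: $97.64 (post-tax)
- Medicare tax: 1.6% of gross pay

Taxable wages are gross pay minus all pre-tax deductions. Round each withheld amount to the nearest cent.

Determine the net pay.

$2,103.30

Regular pay: 39 × $62.52 = $2,438.28
Overtime pay: 2 × $62.52 × 2 = $250.08
Gross pay = $2,438.28 + $250.08 = $2,688.36
HSA contribution: $158.59
Taxable wages = $2,688.36 − $158.59 = $2,529.77
Municipal income tax: $2,529.77 × 0.0281 = $71.09
Medicare tax: $2,688.36 × 0.016 = $43.01
Social Security tax: $2,688.36 × 0.06 = $161.30
Paid family leave insurance: $2,688.36 × 0.005 = $13.44
Legal plan premium: $39.99
Employee stock purchase plan: $97.64
Total deductions = $158.59 + $71.09 + $43.01 + $161.30 + $13.44 + $39.99 + $97.64 = $585.06
Net pay = $2,688.36 − $585.06 = $2,103.30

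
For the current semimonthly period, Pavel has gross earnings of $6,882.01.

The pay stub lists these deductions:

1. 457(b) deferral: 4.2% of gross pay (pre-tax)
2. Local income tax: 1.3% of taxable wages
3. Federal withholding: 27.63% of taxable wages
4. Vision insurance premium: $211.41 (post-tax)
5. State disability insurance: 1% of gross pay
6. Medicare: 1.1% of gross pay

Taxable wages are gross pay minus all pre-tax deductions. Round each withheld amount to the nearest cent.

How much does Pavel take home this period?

457(b) deferral: $6,882.01 × 0.042 = $289.04
Taxable wages = $6,882.01 − $289.04 = $6,592.97
Federal withholding: $6,592.97 × 0.2763 = $1,821.64
Local income tax: $6,592.97 × 0.013 = $85.71
Medicare: $6,882.01 × 0.011 = $75.70
State disability insurance: $6,882.01 × 0.01 = $68.82
Vision insurance premium: $211.41
Total deductions = $289.04 + $1,821.64 + $85.71 + $75.70 + $68.82 + $211.41 = $2,552.32
Net pay = $6,882.01 − $2,552.32 = $4,329.69

$4,329.69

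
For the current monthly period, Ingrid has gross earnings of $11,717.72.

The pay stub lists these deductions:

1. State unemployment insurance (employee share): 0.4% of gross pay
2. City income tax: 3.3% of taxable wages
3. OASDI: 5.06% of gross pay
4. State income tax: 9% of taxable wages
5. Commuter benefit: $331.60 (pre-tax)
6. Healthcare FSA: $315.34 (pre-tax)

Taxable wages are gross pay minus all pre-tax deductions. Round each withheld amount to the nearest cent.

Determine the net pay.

Commuter benefit: $331.60
Healthcare FSA: $315.34
Pre-tax total = $331.60 + $315.34 = $646.94
Taxable wages = $11,717.72 − $646.94 = $11,070.78
State income tax: $11,070.78 × 0.09 = $996.37
City income tax: $11,070.78 × 0.033 = $365.34
State unemployment insurance (employee share): $11,717.72 × 0.004 = $46.87
OASDI: $11,717.72 × 0.0506 = $592.92
Total deductions = $331.60 + $315.34 + $996.37 + $365.34 + $46.87 + $592.92 = $2,648.44
Net pay = $11,717.72 − $2,648.44 = $9,069.28

$9,069.28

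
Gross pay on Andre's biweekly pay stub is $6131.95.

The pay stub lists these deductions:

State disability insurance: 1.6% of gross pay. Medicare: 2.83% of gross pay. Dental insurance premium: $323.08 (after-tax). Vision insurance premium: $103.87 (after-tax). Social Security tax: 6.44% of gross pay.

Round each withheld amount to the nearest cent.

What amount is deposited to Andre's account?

Social Security tax: $6131.95 × 0.0644 = $394.90
State disability insurance: $6131.95 × 0.016 = $98.11
Medicare: $6131.95 × 0.0283 = $173.53
Vision insurance premium: $103.87
Dental insurance premium: $323.08
Total deductions = $394.90 + $98.11 + $173.53 + $103.87 + $323.08 = $1093.49
Net pay = $6131.95 − $1093.49 = $5038.46

$5038.46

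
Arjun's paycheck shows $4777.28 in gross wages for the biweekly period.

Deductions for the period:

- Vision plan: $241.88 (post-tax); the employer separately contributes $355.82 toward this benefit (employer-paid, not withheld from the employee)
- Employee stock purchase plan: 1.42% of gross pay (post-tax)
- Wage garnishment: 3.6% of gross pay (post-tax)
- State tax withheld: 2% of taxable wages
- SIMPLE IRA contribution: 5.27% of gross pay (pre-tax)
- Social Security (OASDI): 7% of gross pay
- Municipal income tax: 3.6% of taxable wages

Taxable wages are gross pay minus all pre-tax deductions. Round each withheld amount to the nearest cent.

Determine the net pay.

SIMPLE IRA contribution: $4777.28 × 0.0527 = $251.76
Taxable wages = $4777.28 − $251.76 = $4525.52
Municipal income tax: $4525.52 × 0.036 = $162.92
State tax withheld: $4525.52 × 0.02 = $90.51
Social Security (OASDI): $4777.28 × 0.07 = $334.41
Employee stock purchase plan: $4777.28 × 0.0142 = $67.84
Wage garnishment: $4777.28 × 0.036 = $171.98
Vision plan: $241.88
(Employer's $355.82 toward vision plan is not withheld from the employee.)
Total deductions = $251.76 + $162.92 + $90.51 + $334.41 + $67.84 + $171.98 + $241.88 = $1321.30
Net pay = $4777.28 − $1321.30 = $3455.98

$3455.98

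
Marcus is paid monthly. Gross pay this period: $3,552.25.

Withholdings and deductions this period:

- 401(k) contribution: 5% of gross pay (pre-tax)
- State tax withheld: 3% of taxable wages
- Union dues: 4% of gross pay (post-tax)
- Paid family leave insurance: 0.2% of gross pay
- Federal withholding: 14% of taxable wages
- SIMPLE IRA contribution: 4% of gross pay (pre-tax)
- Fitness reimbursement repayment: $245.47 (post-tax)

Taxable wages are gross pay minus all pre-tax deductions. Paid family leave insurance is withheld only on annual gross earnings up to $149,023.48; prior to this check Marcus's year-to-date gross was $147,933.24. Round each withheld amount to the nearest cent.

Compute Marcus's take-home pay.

$2,293.27

401(k) contribution: $3,552.25 × 0.05 = $177.61
SIMPLE IRA contribution: $3,552.25 × 0.04 = $142.09
Pre-tax total = $177.61 + $142.09 = $319.70
Taxable wages = $3,552.25 − $319.70 = $3,232.55
Federal withholding: $3,232.55 × 0.14 = $452.56
State tax withheld: $3,232.55 × 0.03 = $96.98
Paid family leave insurance: only $149,023.48 − $147,933.24 = $1,090.24 of this check is subject → $1,090.24 × 0.002 = $2.18
Fitness reimbursement repayment: $245.47
Union dues: $3,552.25 × 0.04 = $142.09
Total deductions = $177.61 + $142.09 + $452.56 + $96.98 + $2.18 + $245.47 + $142.09 = $1,258.98
Net pay = $3,552.25 − $1,258.98 = $2,293.27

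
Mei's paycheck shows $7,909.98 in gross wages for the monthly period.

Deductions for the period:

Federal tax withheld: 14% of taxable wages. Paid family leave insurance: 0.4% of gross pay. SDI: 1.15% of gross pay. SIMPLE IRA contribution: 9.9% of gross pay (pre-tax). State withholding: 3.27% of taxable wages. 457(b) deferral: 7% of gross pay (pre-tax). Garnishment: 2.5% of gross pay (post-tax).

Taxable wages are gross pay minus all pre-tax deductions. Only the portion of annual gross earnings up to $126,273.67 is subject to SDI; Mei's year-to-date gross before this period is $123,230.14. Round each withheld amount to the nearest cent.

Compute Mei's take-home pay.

457(b) deferral: $7,909.98 × 0.07 = $553.70
SIMPLE IRA contribution: $7,909.98 × 0.099 = $783.09
Pre-tax total = $553.70 + $783.09 = $1,336.79
Taxable wages = $7,909.98 − $1,336.79 = $6,573.19
State withholding: $6,573.19 × 0.0327 = $214.94
Federal tax withheld: $6,573.19 × 0.14 = $920.25
SDI: only $126,273.67 − $123,230.14 = $3,043.53 of this check is subject → $3,043.53 × 0.0115 = $35.00
Paid family leave insurance: $7,909.98 × 0.004 = $31.64
Garnishment: $7,909.98 × 0.025 = $197.75
Total deductions = $553.70 + $783.09 + $214.94 + $920.25 + $35.00 + $31.64 + $197.75 = $2,736.37
Net pay = $7,909.98 − $2,736.37 = $5,173.61

$5,173.61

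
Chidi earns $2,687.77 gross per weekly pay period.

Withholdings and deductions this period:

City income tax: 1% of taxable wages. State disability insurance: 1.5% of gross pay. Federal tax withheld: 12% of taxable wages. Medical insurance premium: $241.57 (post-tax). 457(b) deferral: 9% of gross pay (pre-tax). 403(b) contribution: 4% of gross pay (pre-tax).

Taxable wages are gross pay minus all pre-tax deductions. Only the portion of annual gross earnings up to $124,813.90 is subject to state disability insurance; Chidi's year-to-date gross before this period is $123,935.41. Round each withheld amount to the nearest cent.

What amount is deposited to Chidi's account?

$1,779.63

403(b) contribution: $2,687.77 × 0.04 = $107.51
457(b) deferral: $2,687.77 × 0.09 = $241.90
Pre-tax total = $107.51 + $241.90 = $349.41
Taxable wages = $2,687.77 − $349.41 = $2,338.36
City income tax: $2,338.36 × 0.01 = $23.38
Federal tax withheld: $2,338.36 × 0.12 = $280.60
State disability insurance: only $124,813.90 − $123,935.41 = $878.49 of this check is subject → $878.49 × 0.015 = $13.18
Medical insurance premium: $241.57
Total deductions = $107.51 + $241.90 + $23.38 + $280.60 + $13.18 + $241.57 = $908.14
Net pay = $2,687.77 − $908.14 = $1,779.63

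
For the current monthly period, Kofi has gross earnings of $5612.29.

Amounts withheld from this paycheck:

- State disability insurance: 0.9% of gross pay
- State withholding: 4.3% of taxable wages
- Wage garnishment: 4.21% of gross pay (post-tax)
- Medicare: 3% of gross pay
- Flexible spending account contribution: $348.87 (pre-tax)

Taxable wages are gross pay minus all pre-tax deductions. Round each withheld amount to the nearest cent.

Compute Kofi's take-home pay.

Flexible spending account contribution: $348.87
Taxable wages = $5612.29 − $348.87 = $5263.42
State withholding: $5263.42 × 0.043 = $226.33
State disability insurance: $5612.29 × 0.009 = $50.51
Medicare: $5612.29 × 0.03 = $168.37
Wage garnishment: $5612.29 × 0.0421 = $236.28
Total deductions = $348.87 + $226.33 + $50.51 + $168.37 + $236.28 = $1030.36
Net pay = $5612.29 − $1030.36 = $4581.93

$4581.93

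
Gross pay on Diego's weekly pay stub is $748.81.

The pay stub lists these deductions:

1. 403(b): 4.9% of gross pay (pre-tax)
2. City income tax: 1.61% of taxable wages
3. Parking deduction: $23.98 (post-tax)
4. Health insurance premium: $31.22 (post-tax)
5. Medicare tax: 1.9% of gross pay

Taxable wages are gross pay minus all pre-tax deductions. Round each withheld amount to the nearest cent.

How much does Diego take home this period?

$631.22

403(b): $748.81 × 0.049 = $36.69
Taxable wages = $748.81 − $36.69 = $712.12
City income tax: $712.12 × 0.0161 = $11.47
Medicare tax: $748.81 × 0.019 = $14.23
Health insurance premium: $31.22
Parking deduction: $23.98
Total deductions = $36.69 + $11.47 + $14.23 + $31.22 + $23.98 = $117.59
Net pay = $748.81 − $117.59 = $631.22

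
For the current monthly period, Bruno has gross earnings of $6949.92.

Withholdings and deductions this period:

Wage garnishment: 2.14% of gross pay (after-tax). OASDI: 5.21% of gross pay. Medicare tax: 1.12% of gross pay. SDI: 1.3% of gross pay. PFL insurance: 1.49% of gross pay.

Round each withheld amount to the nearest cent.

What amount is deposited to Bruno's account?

Medicare tax: $6949.92 × 0.0112 = $77.84
OASDI: $6949.92 × 0.0521 = $362.09
PFL insurance: $6949.92 × 0.0149 = $103.55
SDI: $6949.92 × 0.013 = $90.35
Wage garnishment: $6949.92 × 0.0214 = $148.73
Total deductions = $77.84 + $362.09 + $103.55 + $90.35 + $148.73 = $782.56
Net pay = $6949.92 − $782.56 = $6167.36

$6167.36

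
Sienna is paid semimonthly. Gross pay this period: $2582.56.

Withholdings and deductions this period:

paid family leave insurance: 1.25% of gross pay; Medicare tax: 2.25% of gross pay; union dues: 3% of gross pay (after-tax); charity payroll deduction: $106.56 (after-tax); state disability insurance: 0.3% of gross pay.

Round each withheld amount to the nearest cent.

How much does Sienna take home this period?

$2300.38

Paid family leave insurance: $2582.56 × 0.0125 = $32.28
State disability insurance: $2582.56 × 0.003 = $7.75
Medicare tax: $2582.56 × 0.0225 = $58.11
Charity payroll deduction: $106.56
Union dues: $2582.56 × 0.03 = $77.48
Total deductions = $32.28 + $7.75 + $58.11 + $106.56 + $77.48 = $282.18
Net pay = $2582.56 − $282.18 = $2300.38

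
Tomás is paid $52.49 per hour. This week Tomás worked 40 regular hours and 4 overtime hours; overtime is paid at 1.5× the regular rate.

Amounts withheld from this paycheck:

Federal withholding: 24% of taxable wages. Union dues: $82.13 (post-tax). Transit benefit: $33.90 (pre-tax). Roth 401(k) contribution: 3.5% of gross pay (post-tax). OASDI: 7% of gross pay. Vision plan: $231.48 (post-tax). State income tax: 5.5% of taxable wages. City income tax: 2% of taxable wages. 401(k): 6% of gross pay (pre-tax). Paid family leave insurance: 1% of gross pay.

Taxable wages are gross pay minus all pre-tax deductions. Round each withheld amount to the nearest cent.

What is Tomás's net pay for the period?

Regular pay: 40 × $52.49 = $2099.60
Overtime pay: 4 × $52.49 × 1.5 = $314.94
Gross pay = $2099.60 + $314.94 = $2414.54
Transit benefit: $33.90
401(k): $2414.54 × 0.06 = $144.87
Pre-tax total = $33.90 + $144.87 = $178.77
Taxable wages = $2414.54 − $178.77 = $2235.77
State income tax: $2235.77 × 0.055 = $122.97
City income tax: $2235.77 × 0.02 = $44.72
Federal withholding: $2235.77 × 0.24 = $536.58
Paid family leave insurance: $2414.54 × 0.01 = $24.15
OASDI: $2414.54 × 0.07 = $169.02
Vision plan: $231.48
Roth 401(k) contribution: $2414.54 × 0.035 = $84.51
Union dues: $82.13
Total deductions = $33.90 + $144.87 + $122.97 + $44.72 + $536.58 + $24.15 + $169.02 + $231.48 + $84.51 + $82.13 = $1474.33
Net pay = $2414.54 − $1474.33 = $940.21

$940.21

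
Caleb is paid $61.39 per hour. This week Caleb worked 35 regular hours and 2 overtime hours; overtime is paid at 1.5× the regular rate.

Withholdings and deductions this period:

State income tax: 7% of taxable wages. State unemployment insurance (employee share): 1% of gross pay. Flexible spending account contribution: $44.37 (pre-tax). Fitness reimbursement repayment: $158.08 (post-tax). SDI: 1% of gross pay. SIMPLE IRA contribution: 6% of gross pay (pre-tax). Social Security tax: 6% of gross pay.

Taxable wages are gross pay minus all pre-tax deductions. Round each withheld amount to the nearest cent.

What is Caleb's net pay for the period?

Regular pay: 35 × $61.39 = $2148.65
Overtime pay: 2 × $61.39 × 1.5 = $184.17
Gross pay = $2148.65 + $184.17 = $2332.82
Flexible spending account contribution: $44.37
SIMPLE IRA contribution: $2332.82 × 0.06 = $139.97
Pre-tax total = $44.37 + $139.97 = $184.34
Taxable wages = $2332.82 − $184.34 = $2148.48
State income tax: $2148.48 × 0.07 = $150.39
State unemployment insurance (employee share): $2332.82 × 0.01 = $23.33
Social Security tax: $2332.82 × 0.06 = $139.97
SDI: $2332.82 × 0.01 = $23.33
Fitness reimbursement repayment: $158.08
Total deductions = $44.37 + $139.97 + $150.39 + $23.33 + $139.97 + $23.33 + $158.08 = $679.44
Net pay = $2332.82 − $679.44 = $1653.38

$1653.38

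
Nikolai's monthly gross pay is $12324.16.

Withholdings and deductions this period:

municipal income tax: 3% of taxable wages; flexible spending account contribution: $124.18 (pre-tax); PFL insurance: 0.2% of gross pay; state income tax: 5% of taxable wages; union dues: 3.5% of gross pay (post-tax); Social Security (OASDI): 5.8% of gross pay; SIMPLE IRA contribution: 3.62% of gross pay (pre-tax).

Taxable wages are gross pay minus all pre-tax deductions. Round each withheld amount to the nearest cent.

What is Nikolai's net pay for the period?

Flexible spending account contribution: $124.18
SIMPLE IRA contribution: $12324.16 × 0.0362 = $446.13
Pre-tax total = $124.18 + $446.13 = $570.31
Taxable wages = $12324.16 − $570.31 = $11753.85
Municipal income tax: $11753.85 × 0.03 = $352.62
State income tax: $11753.85 × 0.05 = $587.69
PFL insurance: $12324.16 × 0.002 = $24.65
Social Security (OASDI): $12324.16 × 0.058 = $714.80
Union dues: $12324.16 × 0.035 = $431.35
Total deductions = $124.18 + $446.13 + $352.62 + $587.69 + $24.65 + $714.80 + $431.35 = $2681.42
Net pay = $12324.16 − $2681.42 = $9642.74

$9642.74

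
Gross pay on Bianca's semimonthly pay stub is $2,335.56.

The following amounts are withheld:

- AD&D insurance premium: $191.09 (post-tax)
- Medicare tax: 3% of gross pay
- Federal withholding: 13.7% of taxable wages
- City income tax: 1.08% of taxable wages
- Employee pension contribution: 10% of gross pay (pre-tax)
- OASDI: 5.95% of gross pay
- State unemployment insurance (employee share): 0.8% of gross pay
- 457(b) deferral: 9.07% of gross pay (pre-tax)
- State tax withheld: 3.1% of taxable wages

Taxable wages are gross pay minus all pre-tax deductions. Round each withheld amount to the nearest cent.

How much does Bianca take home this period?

$1,133.40

Employee pension contribution: $2,335.56 × 0.1 = $233.56
457(b) deferral: $2,335.56 × 0.0907 = $211.84
Pre-tax total = $233.56 + $211.84 = $445.40
Taxable wages = $2,335.56 − $445.40 = $1,890.16
Federal withholding: $1,890.16 × 0.137 = $258.95
City income tax: $1,890.16 × 0.0108 = $20.41
State tax withheld: $1,890.16 × 0.031 = $58.59
Medicare tax: $2,335.56 × 0.03 = $70.07
OASDI: $2,335.56 × 0.0595 = $138.97
State unemployment insurance (employee share): $2,335.56 × 0.008 = $18.68
AD&D insurance premium: $191.09
Total deductions = $233.56 + $211.84 + $258.95 + $20.41 + $58.59 + $70.07 + $138.97 + $18.68 + $191.09 = $1,202.16
Net pay = $2,335.56 − $1,202.16 = $1,133.40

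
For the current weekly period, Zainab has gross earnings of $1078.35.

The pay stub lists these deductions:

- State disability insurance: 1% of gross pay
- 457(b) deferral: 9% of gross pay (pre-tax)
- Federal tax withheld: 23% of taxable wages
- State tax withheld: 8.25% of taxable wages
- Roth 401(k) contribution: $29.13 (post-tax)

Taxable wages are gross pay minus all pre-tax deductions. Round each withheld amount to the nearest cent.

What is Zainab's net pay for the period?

$634.73

457(b) deferral: $1078.35 × 0.09 = $97.05
Taxable wages = $1078.35 − $97.05 = $981.30
State tax withheld: $981.30 × 0.0825 = $80.96
Federal tax withheld: $981.30 × 0.23 = $225.70
State disability insurance: $1078.35 × 0.01 = $10.78
Roth 401(k) contribution: $29.13
Total deductions = $97.05 + $80.96 + $225.70 + $10.78 + $29.13 = $443.62
Net pay = $1078.35 − $443.62 = $634.73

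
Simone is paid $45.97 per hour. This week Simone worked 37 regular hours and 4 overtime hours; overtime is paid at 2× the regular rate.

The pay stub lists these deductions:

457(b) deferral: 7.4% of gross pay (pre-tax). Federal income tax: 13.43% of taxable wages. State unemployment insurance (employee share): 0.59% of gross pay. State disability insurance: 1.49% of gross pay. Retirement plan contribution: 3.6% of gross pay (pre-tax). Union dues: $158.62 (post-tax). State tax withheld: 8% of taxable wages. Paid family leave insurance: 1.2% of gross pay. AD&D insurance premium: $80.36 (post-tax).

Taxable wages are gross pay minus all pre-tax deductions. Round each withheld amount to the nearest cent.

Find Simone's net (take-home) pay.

$1,139.72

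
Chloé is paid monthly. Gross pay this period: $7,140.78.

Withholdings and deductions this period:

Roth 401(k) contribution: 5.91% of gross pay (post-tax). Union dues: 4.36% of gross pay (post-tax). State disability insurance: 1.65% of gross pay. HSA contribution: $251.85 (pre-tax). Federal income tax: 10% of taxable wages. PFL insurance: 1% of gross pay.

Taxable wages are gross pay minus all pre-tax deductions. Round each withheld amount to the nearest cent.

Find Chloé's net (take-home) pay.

HSA contribution: $251.85
Taxable wages = $7,140.78 − $251.85 = $6,888.93
Federal income tax: $6,888.93 × 0.1 = $688.89
PFL insurance: $7,140.78 × 0.01 = $71.41
State disability insurance: $7,140.78 × 0.0165 = $117.82
Union dues: $7,140.78 × 0.0436 = $311.34
Roth 401(k) contribution: $7,140.78 × 0.0591 = $422.02
Total deductions = $251.85 + $688.89 + $71.41 + $117.82 + $311.34 + $422.02 = $1,863.33
Net pay = $7,140.78 − $1,863.33 = $5,277.45

$5,277.45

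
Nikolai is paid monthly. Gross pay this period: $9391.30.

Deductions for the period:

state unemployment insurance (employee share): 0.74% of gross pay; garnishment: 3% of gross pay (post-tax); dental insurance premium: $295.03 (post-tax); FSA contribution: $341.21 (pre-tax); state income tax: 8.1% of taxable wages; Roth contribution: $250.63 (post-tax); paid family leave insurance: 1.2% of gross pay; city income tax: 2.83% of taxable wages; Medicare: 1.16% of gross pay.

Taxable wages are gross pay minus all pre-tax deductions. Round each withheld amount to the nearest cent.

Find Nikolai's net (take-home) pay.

$6942.37

FSA contribution: $341.21
Taxable wages = $9391.30 − $341.21 = $9050.09
City income tax: $9050.09 × 0.0283 = $256.12
State income tax: $9050.09 × 0.081 = $733.06
State unemployment insurance (employee share): $9391.30 × 0.0074 = $69.50
Paid family leave insurance: $9391.30 × 0.012 = $112.70
Medicare: $9391.30 × 0.0116 = $108.94
Dental insurance premium: $295.03
Roth contribution: $250.63
Garnishment: $9391.30 × 0.03 = $281.74
Total deductions = $341.21 + $256.12 + $733.06 + $69.50 + $112.70 + $108.94 + $295.03 + $250.63 + $281.74 = $2448.93
Net pay = $9391.30 − $2448.93 = $6942.37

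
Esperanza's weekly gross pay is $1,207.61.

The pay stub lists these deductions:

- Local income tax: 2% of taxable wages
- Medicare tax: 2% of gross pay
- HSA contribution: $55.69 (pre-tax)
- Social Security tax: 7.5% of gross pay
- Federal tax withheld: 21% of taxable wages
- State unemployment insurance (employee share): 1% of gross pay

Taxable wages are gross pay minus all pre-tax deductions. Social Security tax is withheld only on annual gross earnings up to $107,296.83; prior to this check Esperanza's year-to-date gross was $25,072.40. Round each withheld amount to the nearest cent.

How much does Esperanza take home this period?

HSA contribution: $55.69
Taxable wages = $1,207.61 − $55.69 = $1,151.92
Federal tax withheld: $1,151.92 × 0.21 = $241.90
Local income tax: $1,151.92 × 0.02 = $23.04
State unemployment insurance (employee share): $1,207.61 × 0.01 = $12.08
Medicare tax: $1,207.61 × 0.02 = $24.15
Social Security tax: cap not yet reached, full $1,207.61 is subject → $1,207.61 × 0.075 = $90.57
Total deductions = $55.69 + $241.90 + $23.04 + $12.08 + $24.15 + $90.57 = $447.43
Net pay = $1,207.61 − $447.43 = $760.18

$760.18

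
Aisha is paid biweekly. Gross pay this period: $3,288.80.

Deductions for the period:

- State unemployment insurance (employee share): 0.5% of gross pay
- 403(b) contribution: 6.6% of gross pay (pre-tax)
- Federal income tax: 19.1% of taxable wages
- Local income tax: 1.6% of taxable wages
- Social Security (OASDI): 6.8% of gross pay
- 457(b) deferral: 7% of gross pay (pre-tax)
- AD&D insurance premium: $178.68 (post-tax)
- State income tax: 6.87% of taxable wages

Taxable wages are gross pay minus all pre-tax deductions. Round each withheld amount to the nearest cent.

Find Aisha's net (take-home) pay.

457(b) deferral: $3,288.80 × 0.07 = $230.22
403(b) contribution: $3,288.80 × 0.066 = $217.06
Pre-tax total = $230.22 + $217.06 = $447.28
Taxable wages = $3,288.80 − $447.28 = $2,841.52
Local income tax: $2,841.52 × 0.016 = $45.46
State income tax: $2,841.52 × 0.0687 = $195.21
Federal income tax: $2,841.52 × 0.191 = $542.73
Social Security (OASDI): $3,288.80 × 0.068 = $223.64
State unemployment insurance (employee share): $3,288.80 × 0.005 = $16.44
AD&D insurance premium: $178.68
Total deductions = $230.22 + $217.06 + $45.46 + $195.21 + $542.73 + $223.64 + $16.44 + $178.68 = $1,649.44
Net pay = $3,288.80 − $1,649.44 = $1,639.36

$1,639.36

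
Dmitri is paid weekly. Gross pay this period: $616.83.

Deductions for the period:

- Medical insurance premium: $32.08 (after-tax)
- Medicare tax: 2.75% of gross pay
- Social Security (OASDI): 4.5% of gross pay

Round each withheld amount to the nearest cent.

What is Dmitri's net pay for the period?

$540.03

Medicare tax: $616.83 × 0.0275 = $16.96
Social Security (OASDI): $616.83 × 0.045 = $27.76
Medical insurance premium: $32.08
Total deductions = $16.96 + $27.76 + $32.08 = $76.80
Net pay = $616.83 − $76.80 = $540.03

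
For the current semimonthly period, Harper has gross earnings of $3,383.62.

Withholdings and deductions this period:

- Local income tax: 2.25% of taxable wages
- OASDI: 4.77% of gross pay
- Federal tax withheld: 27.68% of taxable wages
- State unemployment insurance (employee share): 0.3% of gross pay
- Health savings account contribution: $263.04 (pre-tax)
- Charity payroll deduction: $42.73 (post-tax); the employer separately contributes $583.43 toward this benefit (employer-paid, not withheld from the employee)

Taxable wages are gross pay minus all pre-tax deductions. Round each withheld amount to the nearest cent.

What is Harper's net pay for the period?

$1,972.31

Health savings account contribution: $263.04
Taxable wages = $3,383.62 − $263.04 = $3,120.58
Federal tax withheld: $3,120.58 × 0.2768 = $863.78
Local income tax: $3,120.58 × 0.0225 = $70.21
State unemployment insurance (employee share): $3,383.62 × 0.003 = $10.15
OASDI: $3,383.62 × 0.0477 = $161.40
Charity payroll deduction: $42.73
(Employer's $583.43 toward charity payroll deduction is not withheld from the employee.)
Total deductions = $263.04 + $863.78 + $70.21 + $10.15 + $161.40 + $42.73 = $1,411.31
Net pay = $3,383.62 − $1,411.31 = $1,972.31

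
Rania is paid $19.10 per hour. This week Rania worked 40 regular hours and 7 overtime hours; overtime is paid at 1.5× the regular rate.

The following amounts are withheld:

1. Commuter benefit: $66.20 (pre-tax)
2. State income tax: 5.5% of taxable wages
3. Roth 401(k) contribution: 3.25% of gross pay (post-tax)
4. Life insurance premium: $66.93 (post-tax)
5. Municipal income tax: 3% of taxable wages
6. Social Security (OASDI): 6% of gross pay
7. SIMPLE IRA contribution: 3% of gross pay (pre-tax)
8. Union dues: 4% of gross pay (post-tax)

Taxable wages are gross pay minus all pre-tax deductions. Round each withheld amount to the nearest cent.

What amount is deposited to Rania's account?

$600.78

Regular pay: 40 × $19.10 = $764.00
Overtime pay: 7 × $19.10 × 1.5 = $200.55
Gross pay = $764.00 + $200.55 = $964.55
Commuter benefit: $66.20
SIMPLE IRA contribution: $964.55 × 0.03 = $28.94
Pre-tax total = $66.20 + $28.94 = $95.14
Taxable wages = $964.55 − $95.14 = $869.41
Municipal income tax: $869.41 × 0.03 = $26.08
State income tax: $869.41 × 0.055 = $47.82
Social Security (OASDI): $964.55 × 0.06 = $57.87
Roth 401(k) contribution: $964.55 × 0.0325 = $31.35
Union dues: $964.55 × 0.04 = $38.58
Life insurance premium: $66.93
Total deductions = $66.20 + $28.94 + $26.08 + $47.82 + $57.87 + $31.35 + $38.58 + $66.93 = $363.77
Net pay = $964.55 − $363.77 = $600.78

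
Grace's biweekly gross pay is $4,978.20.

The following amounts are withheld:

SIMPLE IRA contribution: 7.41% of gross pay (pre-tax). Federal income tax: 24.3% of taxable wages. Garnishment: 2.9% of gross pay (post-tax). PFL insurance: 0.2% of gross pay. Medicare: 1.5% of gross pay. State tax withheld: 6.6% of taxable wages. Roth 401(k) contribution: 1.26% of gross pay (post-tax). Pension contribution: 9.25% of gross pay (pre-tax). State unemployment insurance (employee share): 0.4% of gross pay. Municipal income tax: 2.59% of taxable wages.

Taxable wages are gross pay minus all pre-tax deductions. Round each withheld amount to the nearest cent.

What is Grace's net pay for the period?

Pension contribution: $4,978.20 × 0.0925 = $460.48
SIMPLE IRA contribution: $4,978.20 × 0.0741 = $368.88
Pre-tax total = $460.48 + $368.88 = $829.36
Taxable wages = $4,978.20 − $829.36 = $4,148.84
Municipal income tax: $4,148.84 × 0.0259 = $107.45
Federal income tax: $4,148.84 × 0.243 = $1,008.17
State tax withheld: $4,148.84 × 0.066 = $273.82
Medicare: $4,978.20 × 0.015 = $74.67
PFL insurance: $4,978.20 × 0.002 = $9.96
State unemployment insurance (employee share): $4,978.20 × 0.004 = $19.91
Garnishment: $4,978.20 × 0.029 = $144.37
Roth 401(k) contribution: $4,978.20 × 0.0126 = $62.73
Total deductions = $460.48 + $368.88 + $107.45 + $1,008.17 + $273.82 + $74.67 + $9.96 + $19.91 + $144.37 + $62.73 = $2,530.44
Net pay = $4,978.20 − $2,530.44 = $2,447.76

$2,447.76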